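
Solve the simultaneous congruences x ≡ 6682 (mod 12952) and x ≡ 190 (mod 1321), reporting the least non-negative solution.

16248490

Write x = 6682 + 12952·k. Then 12952·k ≡ 190 − 6682 ≡ 113 (mod 1321).
Need 12952⁻¹ mod 1321. Extended Euclid on (1321, 1063):
1321 = 1×1063 + 258
1063 = 4×258 + 31
258 = 8×31 + 10
31 = 3×10 + 1
10 = 10×1 + 0
Back-substitute:
1 = 31 − 3·10
1 = −3·258 + 25·31
1 = 25·1063 − 103·258
1 = −103·1321 + 128·1063
12952⁻¹ ≡ 128 (mod 1321), so k ≡ 128·113 ≡ 1254 (mod 1321).
x = 6682 + 12952·1254 = 16248490.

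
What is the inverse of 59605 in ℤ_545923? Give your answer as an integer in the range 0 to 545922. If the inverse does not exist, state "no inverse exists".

Compute gcd(59605, 545923):
545923 = 9×59605 + 9478
59605 = 6×9478 + 2737
9478 = 3×2737 + 1267
2737 = 2×1267 + 203
1267 = 6×203 + 49
203 = 4×49 + 7
49 = 7×7 + 0
Since gcd = 7 > 1, 59605 is not a unit mod 545923.

no inverse exists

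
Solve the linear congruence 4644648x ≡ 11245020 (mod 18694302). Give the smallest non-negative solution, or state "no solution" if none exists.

First find gcd(4644648, 18694302):
18694302 = 4·4644648 + 115710
4644648 = 40·115710 + 16248
115710 = 7·16248 + 1974
16248 = 8·1974 + 456
1974 = 4·456 + 150
456 = 3·150 + 6
150 = 25·6 + 0
gcd = 6 and 6 | 11245020, so solutions exist. Divide through by 6: 774108x ≡ 1874170 (mod 3115717).
Now find 774108⁻¹ mod 3115717:
3115717 = 4*774108 + 19285
774108 = 40*19285 + 2708
19285 = 7*2708 + 329
2708 = 8*329 + 76
329 = 4*76 + 25
76 = 3*25 + 1
25 = 25*1 + 0
Back-substitute:
1 = 76 − 3·25
1 = −3·329 + 13·76
1 = 13·2708 − 107·329
1 = −107·19285 + 762·2708
1 = 762·774108 − 30587·19285
1 = −30587·3115717 + 123110·774108
So 774108⁻¹ ≡ 123110 (mod 3115717).
Then x ≡ 123110·1874170 ≡ 877699 (mod 3115717); the smallest non-negative solution is x = 877699.

877699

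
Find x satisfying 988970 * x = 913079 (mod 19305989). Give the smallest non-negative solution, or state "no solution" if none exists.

First find gcd(988970, 19305989):
19305989 = 19*988970 + 515559
988970 = 1*515559 + 473411
515559 = 1*473411 + 42148
473411 = 11*42148 + 9783
42148 = 4*9783 + 3016
9783 = 3*3016 + 735
3016 = 4*735 + 76
735 = 9*76 + 51
76 = 1*51 + 25
51 = 2*25 + 1
25 = 25*1 + 0
gcd = 1, so a unique solution mod 19305989 exists.
Back-substitute for the Bézout coefficients:
1 = 51 − 2·25
1 = −2·76 + 3·51
1 = 3·735 − 29·76
1 = −29·3016 + 119·735
1 = 119·9783 − 386·3016
1 = −386·42148 + 1663·9783
1 = 1663·473411 − 18679·42148
1 = −18679·515559 + 20342·473411
1 = 20342·988970 − 39021·515559
1 = −39021·19305989 + 761741·988970
So 988970·(761741) ≡ 1 (mod 19305989), giving 988970⁻¹ ≡ 761741.
x ≡ 988970⁻¹·913079 ≡ 761741·913079 ≡ 12150825 (mod 19305989).

12150825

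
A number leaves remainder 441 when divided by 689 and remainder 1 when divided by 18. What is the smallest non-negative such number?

Write x = 441 + 689·k. Then 689·k ≡ 1 − 441 ≡ 10 (mod 18).
Need 689⁻¹ mod 18. Extended Euclid on (18, 5):
18 = 3*5 + 3
5 = 1*3 + 2
3 = 1*2 + 1
2 = 2*1 + 0
Back-substitute:
1 = 3 − 2
1 = −5 + 2·3
1 = 2·18 − 7·5
689⁻¹ ≡ 11 (mod 18), so k ≡ 11·10 ≡ 2 (mod 18).
x = 441 + 689·2 = 1819.

1819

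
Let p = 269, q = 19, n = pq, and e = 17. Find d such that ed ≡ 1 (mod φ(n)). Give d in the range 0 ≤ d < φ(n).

φ(n) = (p−1)(q−1) = 268·18 = 4824.
Need d with 17·d ≡ 1 (mod 4824). Apply the extended Euclidean algorithm:
4824 = 283×17 + 13
17 = 1×13 + 4
13 = 3×4 + 1
4 = 4×1 + 0
Back-substitute:
1 = 13 − 3·4
1 = −3·17 + 4·13
1 = 4·4824 − 1135·17
So 17·(-1135) ≡ 1 (mod 4824), hence d ≡ -1135 ≡ 3689 (mod 4824).

3689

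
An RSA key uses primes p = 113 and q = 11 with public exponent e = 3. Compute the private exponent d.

747

φ(n) = (p−1)(q−1) = 112·10 = 1120.
Need d with 3·d ≡ 1 (mod 1120). Apply the extended Euclidean algorithm:
1120 = 373*3 + 1
3 = 3*1 + 0
Back-substitute:
1 = 1120 − 373·3
So 3·(-373) ≡ 1 (mod 1120), hence d ≡ -373 ≡ 747 (mod 1120).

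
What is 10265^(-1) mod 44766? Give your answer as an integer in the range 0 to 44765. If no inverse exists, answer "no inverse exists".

gcd(44766, 10265) by repeated division:
44766 = 4*10265 + 3706
10265 = 2*3706 + 2853
3706 = 1*2853 + 853
2853 = 3*853 + 294
853 = 2*294 + 265
294 = 1*265 + 29
265 = 9*29 + 4
29 = 7*4 + 1
4 = 4*1 + 0
Since gcd(10265, 44766) = 1, back-substitute to write 1 as a combination:
1 = 29 − 7·4
1 = −7·265 + 64·29
1 = 64·294 − 71·265
1 = −71·853 + 206·294
1 = 206·2853 − 689·853
1 = −689·3706 + 895·2853
1 = 895·10265 − 2479·3706
1 = −2479·44766 + 10811·10265
So 10265·10811 ≡ 1 (mod 44766).

10811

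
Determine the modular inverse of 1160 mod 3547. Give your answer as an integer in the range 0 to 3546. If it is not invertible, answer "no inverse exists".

847

gcd(3547, 1160) by repeated division:
3547 = 3×1160 + 67
1160 = 17×67 + 21
67 = 3×21 + 4
21 = 5×4 + 1
4 = 4×1 + 0
Since gcd(1160, 3547) = 1, back-substitute to write 1 as a combination:
1 = 21 − 5·4
1 = −5·67 + 16·21
1 = 16·1160 − 277·67
1 = −277·3547 + 847·1160
So 1160·847 ≡ 1 (mod 3547).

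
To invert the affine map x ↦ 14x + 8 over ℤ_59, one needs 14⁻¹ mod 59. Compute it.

38

Extended Euclidean algorithm:
59 = 4×14 + 3
14 = 4×3 + 2
3 = 1×2 + 1
2 = 2×1 + 0
Since gcd(14, 59) = 1, back-substitute to write 1 as a combination:
1 = 3 − 2
1 = −14 + 5·3
1 = 5·59 − 21·14
Hence 14⁻¹ ≡ -21 ≡ 38 (mod 59).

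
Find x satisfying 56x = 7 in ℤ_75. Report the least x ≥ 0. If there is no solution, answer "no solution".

47

First find gcd(56, 75):
75 = 1×56 + 19
56 = 2×19 + 18
19 = 1×18 + 1
18 = 18×1 + 0
gcd = 1, so a unique solution mod 75 exists.
Back-substitute for the Bézout coefficients:
1 = 19 − 18
1 = −56 + 3·19
1 = 3·75 − 4·56
So 56·(-4) ≡ 1 (mod 75), giving 56⁻¹ ≡ 71.
x ≡ 56⁻¹·7 ≡ 71·7 ≡ 47 (mod 75).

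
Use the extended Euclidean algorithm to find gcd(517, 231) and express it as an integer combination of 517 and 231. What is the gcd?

Apply Euclid's algorithm to 517 and 231:
517 = 2×231 + 55
231 = 4×55 + 11
55 = 5×11 + 0
gcd(517, 231) = 11.
Working backward:
11 = 231 − 4·55
11 = −4·517 + 9·231
So 11 = (-4)·517 + (9)·231.

11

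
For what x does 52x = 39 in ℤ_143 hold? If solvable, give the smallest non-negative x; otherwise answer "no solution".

First find gcd(52, 143):
143 = 2*52 + 39
52 = 1*39 + 13
39 = 3*13 + 0
gcd = 13 and 13 | 39, so solutions exist. Divide through by 13: 4x ≡ 3 (mod 11).
Now find 4⁻¹ mod 11:
11 = 2*4 + 3
4 = 1*3 + 1
3 = 3*1 + 0
Back-substitute:
1 = 4 − 3
1 = −11 + 3·4
So 4⁻¹ ≡ 3 (mod 11).
Then x ≡ 3·3 ≡ 9 (mod 11); the smallest non-negative solution is x = 9.

9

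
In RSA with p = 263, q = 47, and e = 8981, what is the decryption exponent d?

7013

φ(n) = (p−1)(q−1) = 262·46 = 12052.
Need d with 8981·d ≡ 1 (mod 12052). Apply the extended Euclidean algorithm:
12052 = 1×8981 + 3071
8981 = 2×3071 + 2839
3071 = 1×2839 + 232
2839 = 12×232 + 55
232 = 4×55 + 12
55 = 4×12 + 7
12 = 1×7 + 5
7 = 1×5 + 2
5 = 2×2 + 1
2 = 2×1 + 0
Back-substitute:
1 = 5 − 2·2
1 = −2·7 + 3·5
1 = 3·12 − 5·7
1 = −5·55 + 23·12
1 = 23·232 − 97·55
1 = −97·2839 + 1187·232
1 = 1187·3071 − 1284·2839
1 = −1284·8981 + 3755·3071
1 = 3755·12052 − 5039·8981
So 8981·(-5039) ≡ 1 (mod 12052), hence d ≡ -5039 ≡ 7013 (mod 12052).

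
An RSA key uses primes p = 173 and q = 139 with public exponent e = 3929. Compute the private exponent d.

φ(n) = (p−1)(q−1) = 172·138 = 23736.
Need d with 3929·d ≡ 1 (mod 23736). Apply the extended Euclidean algorithm:
23736 = 6*3929 + 162
3929 = 24*162 + 41
162 = 3*41 + 39
41 = 1*39 + 2
39 = 19*2 + 1
2 = 2*1 + 0
Back-substitute:
1 = 39 − 19·2
1 = −19·41 + 20·39
1 = 20·162 − 79·41
1 = −79·3929 + 1916·162
1 = 1916·23736 − 11575·3929
So 3929·(-11575) ≡ 1 (mod 23736), hence d ≡ -11575 ≡ 12161 (mod 23736).

12161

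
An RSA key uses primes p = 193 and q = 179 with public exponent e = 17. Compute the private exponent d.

28145

φ(n) = (p−1)(q−1) = 192·178 = 34176.
Need d with 17·d ≡ 1 (mod 34176). Apply the extended Euclidean algorithm:
34176 = 2010·17 + 6
17 = 2·6 + 5
6 = 1·5 + 1
5 = 5·1 + 0
Back-substitute:
1 = 6 − 5
1 = −17 + 3·6
1 = 3·34176 − 6031·17
So 17·(-6031) ≡ 1 (mod 34176), hence d ≡ -6031 ≡ 28145 (mod 34176).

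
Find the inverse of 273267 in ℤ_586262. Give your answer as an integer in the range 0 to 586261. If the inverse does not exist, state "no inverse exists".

Apply the Euclidean algorithm to 586262 and 273267:
586262 = 2·273267 + 39728
273267 = 6·39728 + 34899
39728 = 1·34899 + 4829
34899 = 7·4829 + 1096
4829 = 4·1096 + 445
1096 = 2·445 + 206
445 = 2·206 + 33
206 = 6·33 + 8
33 = 4·8 + 1
8 = 8·1 + 0
gcd = 1, so the inverse exists. Back-substitute:
1 = 33 − 4·8
1 = −4·206 + 25·33
1 = 25·445 − 54·206
1 = −54·1096 + 133·445
1 = 133·4829 − 586·1096
1 = −586·34899 + 4235·4829
1 = 4235·39728 − 4821·34899
1 = −4821·273267 + 33161·39728
1 = 33161·586262 − 71143·273267
Thus 273267·(-71143) ≡ 1 (mod 586262); reducing, -71143 mod 586262 = 515119.

515119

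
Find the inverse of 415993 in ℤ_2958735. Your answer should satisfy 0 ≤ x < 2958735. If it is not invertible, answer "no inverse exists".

1259347

Extended Euclidean algorithm:
2958735 = 7×415993 + 46784
415993 = 8×46784 + 41721
46784 = 1×41721 + 5063
41721 = 8×5063 + 1217
5063 = 4×1217 + 195
1217 = 6×195 + 47
195 = 4×47 + 7
47 = 6×7 + 5
7 = 1×5 + 2
5 = 2×2 + 1
2 = 2×1 + 0
The gcd is 1. Working backward:
1 = 5 − 2·2
1 = −2·7 + 3·5
1 = 3·47 − 20·7
1 = −20·195 + 83·47
1 = 83·1217 − 518·195
1 = −518·5063 + 2155·1217
1 = 2155·41721 − 17758·5063
1 = −17758·46784 + 19913·41721
1 = 19913·415993 − 177062·46784
1 = −177062·2958735 + 1259347·415993
So 415993·1259347 ≡ 1 (mod 2958735).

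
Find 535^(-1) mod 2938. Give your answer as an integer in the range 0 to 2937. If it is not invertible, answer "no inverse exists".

Extended Euclidean algorithm:
2938 = 5*535 + 263
535 = 2*263 + 9
263 = 29*9 + 2
9 = 4*2 + 1
2 = 2*1 + 0
gcd = 1, so the inverse exists. Back-substitute:
1 = 9 − 4·2
1 = −4·263 + 117·9
1 = 117·535 − 238·263
1 = −238·2938 + 1307·535
So 535·1307 ≡ 1 (mod 2938).

1307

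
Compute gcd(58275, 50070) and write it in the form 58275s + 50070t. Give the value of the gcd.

15

Euclidean algorithm:
58275 = 1·50070 + 8205
50070 = 6·8205 + 840
8205 = 9·840 + 645
840 = 1·645 + 195
645 = 3·195 + 60
195 = 3·60 + 15
60 = 4·15 + 0
gcd(58275, 50070) = 15.
Express as a combination:
15 = 195 − 3·60
15 = −3·645 + 10·195
15 = 10·840 − 13·645
15 = −13·8205 + 127·840
15 = 127·50070 − 775·8205
15 = −775·58275 + 902·50070
So 15 = (-775)·58275 + (902)·50070.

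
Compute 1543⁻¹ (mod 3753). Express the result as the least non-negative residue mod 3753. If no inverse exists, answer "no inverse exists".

Extended Euclidean algorithm:
3753 = 2*1543 + 667
1543 = 2*667 + 209
667 = 3*209 + 40
209 = 5*40 + 9
40 = 4*9 + 4
9 = 2*4 + 1
4 = 4*1 + 0
Since gcd(1543, 3753) = 1, back-substitute to write 1 as a combination:
1 = 9 − 2·4
1 = −2·40 + 9·9
1 = 9·209 − 47·40
1 = −47·667 + 150·209
1 = 150·1543 − 347·667
1 = −347·3753 + 844·1543
So 1543·844 ≡ 1 (mod 3753).

844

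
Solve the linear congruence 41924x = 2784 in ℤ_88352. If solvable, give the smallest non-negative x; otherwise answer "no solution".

First find gcd(41924, 88352):
88352 = 2·41924 + 4504
41924 = 9·4504 + 1388
4504 = 3·1388 + 340
1388 = 4·340 + 28
340 = 12·28 + 4
28 = 7·4 + 0
gcd = 4 and 4 | 2784, so solutions exist. Divide through by 4: 10481x ≡ 696 (mod 22088).
Now find 10481⁻¹ mod 22088:
22088 = 2·10481 + 1126
10481 = 9·1126 + 347
1126 = 3·347 + 85
347 = 4·85 + 7
85 = 12·7 + 1
7 = 7·1 + 0
Back-substitute:
1 = 85 − 12·7
1 = −12·347 + 49·85
1 = 49·1126 − 159·347
1 = −159·10481 + 1480·1126
1 = 1480·22088 − 3119·10481
So 10481·(-3119) ≡ 1 (mod 22088), i.e. 10481⁻¹ ≡ 18969.
Then x ≡ 18969·696 ≡ 15888 (mod 22088); the smallest non-negative solution is x = 15888.

15888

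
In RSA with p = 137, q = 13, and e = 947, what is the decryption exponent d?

φ(n) = (p−1)(q−1) = 136·12 = 1632.
Need d with 947·d ≡ 1 (mod 1632). Apply the extended Euclidean algorithm:
1632 = 1*947 + 685
947 = 1*685 + 262
685 = 2*262 + 161
262 = 1*161 + 101
161 = 1*101 + 60
101 = 1*60 + 41
60 = 1*41 + 19
41 = 2*19 + 3
19 = 6*3 + 1
3 = 3*1 + 0
Back-substitute:
1 = 19 − 6·3
1 = −6·41 + 13·19
1 = 13·60 − 19·41
1 = −19·101 + 32·60
1 = 32·161 − 51·101
1 = −51·262 + 83·161
1 = 83·685 − 217·262
1 = −217·947 + 300·685
1 = 300·1632 − 517·947
So 947·(-517) ≡ 1 (mod 1632), hence d ≡ -517 ≡ 1115 (mod 1632).

1115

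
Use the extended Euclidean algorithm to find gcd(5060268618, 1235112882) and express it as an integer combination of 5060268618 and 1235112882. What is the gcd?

6

Apply Euclid's algorithm to 5060268618 and 1235112882:
5060268618 = 4·1235112882 + 119817090
1235112882 = 10·119817090 + 36941982
119817090 = 3·36941982 + 8991144
36941982 = 4·8991144 + 977406
8991144 = 9·977406 + 194490
977406 = 5·194490 + 4956
194490 = 39·4956 + 1206
4956 = 4·1206 + 132
1206 = 9·132 + 18
132 = 7·18 + 6
18 = 3·6 + 0
gcd(5060268618, 1235112882) = 6.
Express as a combination:
6 = 132 − 7·18
6 = −7·1206 + 64·132
6 = 64·4956 − 263·1206
6 = −263·194490 + 10321·4956
6 = 10321·977406 − 51868·194490
6 = −51868·8991144 + 477133·977406
6 = 477133·36941982 − 1960400·8991144
6 = −1960400·119817090 + 6358333·36941982
6 = 6358333·1235112882 − 65543730·119817090
6 = −65543730·5060268618 + 268533253·1235112882
So 6 = (-65543730)·5060268618 + (268533253)·1235112882.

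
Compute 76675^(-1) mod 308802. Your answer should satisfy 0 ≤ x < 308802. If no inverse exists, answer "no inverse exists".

215515

Apply the Euclidean algorithm to 308802 and 76675:
308802 = 4*76675 + 2102
76675 = 36*2102 + 1003
2102 = 2*1003 + 96
1003 = 10*96 + 43
96 = 2*43 + 10
43 = 4*10 + 3
10 = 3*3 + 1
3 = 3*1 + 0
gcd = 1, so the inverse exists. Back-substitute:
1 = 10 − 3·3
1 = −3·43 + 13·10
1 = 13·96 − 29·43
1 = −29·1003 + 303·96
1 = 303·2102 − 635·1003
1 = −635·76675 + 23163·2102
1 = 23163·308802 − 93287·76675
Hence 76675⁻¹ ≡ -93287 ≡ 215515 (mod 308802).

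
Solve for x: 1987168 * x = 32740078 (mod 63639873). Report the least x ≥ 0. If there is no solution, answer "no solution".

First find gcd(1987168, 63639873):
63639873 = 32·1987168 + 50497
1987168 = 39·50497 + 17785
50497 = 2·17785 + 14927
17785 = 1·14927 + 2858
14927 = 5·2858 + 637
2858 = 4·637 + 310
637 = 2·310 + 17
310 = 18·17 + 4
17 = 4·4 + 1
4 = 4·1 + 0
gcd = 1, so a unique solution mod 63639873 exists.
Back-substitute for the Bézout coefficients:
1 = 17 − 4·4
1 = −4·310 + 73·17
1 = 73·637 − 150·310
1 = −150·2858 + 673·637
1 = 673·14927 − 3515·2858
1 = −3515·17785 + 4188·14927
1 = 4188·50497 − 11891·17785
1 = −11891·1987168 + 467937·50497
1 = 467937·63639873 − 14985875·1987168
So 1987168·(-14985875) ≡ 1 (mod 63639873), giving 1987168⁻¹ ≡ 48653998.
x ≡ 1987168⁻¹·32740078 ≡ 48653998·32740078 ≡ 12161026 (mod 63639873).

12161026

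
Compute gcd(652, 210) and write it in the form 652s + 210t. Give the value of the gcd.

2

Euclidean algorithm:
652 = 3×210 + 22
210 = 9×22 + 12
22 = 1×12 + 10
12 = 1×10 + 2
10 = 5×2 + 0
gcd(652, 210) = 2.
Working backward:
2 = 12 − 10
2 = −22 + 2·12
2 = 2·210 − 19·22
2 = −19·652 + 59·210
So 2 = (-19)·652 + (59)·210.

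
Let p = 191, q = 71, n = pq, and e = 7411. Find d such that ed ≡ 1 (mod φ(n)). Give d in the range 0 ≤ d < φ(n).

9691

φ(n) = (p−1)(q−1) = 190·70 = 13300.
Need d with 7411·d ≡ 1 (mod 13300). Apply the extended Euclidean algorithm:
13300 = 1×7411 + 5889
7411 = 1×5889 + 1522
5889 = 3×1522 + 1323
1522 = 1×1323 + 199
1323 = 6×199 + 129
199 = 1×129 + 70
129 = 1×70 + 59
70 = 1×59 + 11
59 = 5×11 + 4
11 = 2×4 + 3
4 = 1×3 + 1
3 = 3×1 + 0
Back-substitute:
1 = 4 − 3
1 = −11 + 3·4
1 = 3·59 − 16·11
1 = −16·70 + 19·59
1 = 19·129 − 35·70
1 = −35·199 + 54·129
1 = 54·1323 − 359·199
1 = −359·1522 + 413·1323
1 = 413·5889 − 1598·1522
1 = −1598·7411 + 2011·5889
1 = 2011·13300 − 3609·7411
So 7411·(-3609) ≡ 1 (mod 13300), hence d ≡ -3609 ≡ 9691 (mod 13300).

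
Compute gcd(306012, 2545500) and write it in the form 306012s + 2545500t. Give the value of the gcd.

Apply Euclid's algorithm to 2545500 and 306012:
2545500 = 8×306012 + 97404
306012 = 3×97404 + 13800
97404 = 7×13800 + 804
13800 = 17×804 + 132
804 = 6×132 + 12
132 = 11×12 + 0
gcd(306012, 2545500) = 12.
Working backward:
12 = 804 − 6·132
12 = −6·13800 + 103·804
12 = 103·97404 − 727·13800
12 = −727·306012 + 2284·97404
12 = 2284·2545500 − 18999·306012
So 12 = (2284)·2545500 + (-18999)·306012.

12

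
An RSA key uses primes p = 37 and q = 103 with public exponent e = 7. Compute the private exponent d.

2623

φ(n) = (p−1)(q−1) = 36·102 = 3672.
Need d with 7·d ≡ 1 (mod 3672). Apply the extended Euclidean algorithm:
3672 = 524×7 + 4
7 = 1×4 + 3
4 = 1×3 + 1
3 = 3×1 + 0
Back-substitute:
1 = 4 − 3
1 = −7 + 2·4
1 = 2·3672 − 1049·7
So 7·(-1049) ≡ 1 (mod 3672), hence d ≡ -1049 ≡ 2623 (mod 3672).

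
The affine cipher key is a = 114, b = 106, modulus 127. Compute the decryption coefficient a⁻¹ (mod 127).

39

Run Euclid on (127, 114):
127 = 1×114 + 13
114 = 8×13 + 10
13 = 1×10 + 3
10 = 3×3 + 1
3 = 3×1 + 0
The gcd is 1. Working backward:
1 = 10 − 3·3
1 = −3·13 + 4·10
1 = 4·114 − 35·13
1 = −35·127 + 39·114
So 114·39 ≡ 1 (mod 127).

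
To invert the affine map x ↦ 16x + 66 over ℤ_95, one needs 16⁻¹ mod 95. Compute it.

6

Extended Euclidean algorithm:
95 = 5×16 + 15
16 = 1×15 + 1
15 = 15×1 + 0
Since gcd(16, 95) = 1, back-substitute to write 1 as a combination:
1 = 16 − 15
1 = −95 + 6·16
So 16·6 ≡ 1 (mod 95).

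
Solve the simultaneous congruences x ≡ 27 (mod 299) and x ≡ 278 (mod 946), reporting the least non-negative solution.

58930

Write x = 27 + 299·k. Then 299·k ≡ 278 − 27 ≡ 251 (mod 946).
Need 299⁻¹ mod 946. Extended Euclid on (946, 299):
946 = 3×299 + 49
299 = 6×49 + 5
49 = 9×5 + 4
5 = 1×4 + 1
4 = 4×1 + 0
Back-substitute:
1 = 5 − 4
1 = −49 + 10·5
1 = 10·299 − 61·49
1 = −61·946 + 193·299
299⁻¹ ≡ 193 (mod 946), so k ≡ 193·251 ≡ 197 (mod 946).
x = 27 + 299·197 = 58930.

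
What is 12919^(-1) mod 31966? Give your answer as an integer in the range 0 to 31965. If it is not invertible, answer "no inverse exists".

3375

gcd(31966, 12919) by repeated division:
31966 = 2×12919 + 6128
12919 = 2×6128 + 663
6128 = 9×663 + 161
663 = 4×161 + 19
161 = 8×19 + 9
19 = 2×9 + 1
9 = 9×1 + 0
gcd = 1, so the inverse exists. Back-substitute:
1 = 19 − 2·9
1 = −2·161 + 17·19
1 = 17·663 − 70·161
1 = −70·6128 + 647·663
1 = 647·12919 − 1364·6128
1 = −1364·31966 + 3375·12919
So 12919·3375 ≡ 1 (mod 31966).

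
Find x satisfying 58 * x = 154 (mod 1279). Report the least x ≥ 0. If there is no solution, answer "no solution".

576

First find gcd(58, 1279):
1279 = 22·58 + 3
58 = 19·3 + 1
3 = 3·1 + 0
gcd = 1, so a unique solution mod 1279 exists.
Back-substitute for the Bézout coefficients:
1 = 58 − 19·3
1 = −19·1279 + 419·58
So 58·(419) ≡ 1 (mod 1279), giving 58⁻¹ ≡ 419.
x ≡ 58⁻¹·154 ≡ 419·154 ≡ 576 (mod 1279).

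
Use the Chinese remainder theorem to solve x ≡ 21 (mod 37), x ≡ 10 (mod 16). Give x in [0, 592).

58

Write x = 21 + 37·k. Then 37·k ≡ 10 − 21 ≡ 5 (mod 16).
Need 37⁻¹ mod 16. Extended Euclid on (16, 5):
16 = 3·5 + 1
5 = 5·1 + 0
Back-substitute:
1 = 16 − 3·5
37⁻¹ ≡ 13 (mod 16), so k ≡ 13·5 ≡ 1 (mod 16).
x = 21 + 37·1 = 58.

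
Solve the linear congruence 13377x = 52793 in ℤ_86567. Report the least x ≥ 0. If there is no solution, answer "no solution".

First find gcd(13377, 86567):
86567 = 6*13377 + 6305
13377 = 2*6305 + 767
6305 = 8*767 + 169
767 = 4*169 + 91
169 = 1*91 + 78
91 = 1*78 + 13
78 = 6*13 + 0
gcd = 13 and 13 | 52793, so solutions exist. Divide through by 13: 1029x ≡ 4061 (mod 6659).
Now find 1029⁻¹ mod 6659:
6659 = 6·1029 + 485
1029 = 2·485 + 59
485 = 8·59 + 13
59 = 4·13 + 7
13 = 1·7 + 6
7 = 1·6 + 1
6 = 6·1 + 0
Back-substitute:
1 = 7 − 6
1 = −13 + 2·7
1 = 2·59 − 9·13
1 = −9·485 + 74·59
1 = 74·1029 − 157·485
1 = −157·6659 + 1016·1029
So 1029⁻¹ ≡ 1016 (mod 6659).
Then x ≡ 1016·4061 ≡ 4055 (mod 6659); the smallest non-negative solution is x = 4055.

4055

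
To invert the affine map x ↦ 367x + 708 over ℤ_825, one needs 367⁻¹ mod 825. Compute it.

553

Run Euclid on (825, 367):
825 = 2·367 + 91
367 = 4·91 + 3
91 = 30·3 + 1
3 = 3·1 + 0
Since gcd(367, 825) = 1, back-substitute to write 1 as a combination:
1 = 91 − 30·3
1 = −30·367 + 121·91
1 = 121·825 − 272·367
Hence 367⁻¹ ≡ -272 ≡ 553 (mod 825).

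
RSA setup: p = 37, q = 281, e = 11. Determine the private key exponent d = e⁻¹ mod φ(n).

φ(n) = (p−1)(q−1) = 36·280 = 10080.
Need d with 11·d ≡ 1 (mod 10080). Apply the extended Euclidean algorithm:
10080 = 916·11 + 4
11 = 2·4 + 3
4 = 1·3 + 1
3 = 3·1 + 0
Back-substitute:
1 = 4 − 3
1 = −11 + 3·4
1 = 3·10080 − 2749·11
So 11·(-2749) ≡ 1 (mod 10080), hence d ≡ -2749 ≡ 7331 (mod 10080).

7331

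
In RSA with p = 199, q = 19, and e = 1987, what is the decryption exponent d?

3451

φ(n) = (p−1)(q−1) = 198·18 = 3564.
Need d with 1987·d ≡ 1 (mod 3564). Apply the extended Euclidean algorithm:
3564 = 1×1987 + 1577
1987 = 1×1577 + 410
1577 = 3×410 + 347
410 = 1×347 + 63
347 = 5×63 + 32
63 = 1×32 + 31
32 = 1×31 + 1
31 = 31×1 + 0
Back-substitute:
1 = 32 − 31
1 = −63 + 2·32
1 = 2·347 − 11·63
1 = −11·410 + 13·347
1 = 13·1577 − 50·410
1 = −50·1987 + 63·1577
1 = 63·3564 − 113·1987
So 1987·(-113) ≡ 1 (mod 3564), hence d ≡ -113 ≡ 3451 (mod 3564).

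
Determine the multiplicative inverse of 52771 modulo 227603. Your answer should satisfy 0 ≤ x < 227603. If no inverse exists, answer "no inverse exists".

Run Euclid on (227603, 52771):
227603 = 4*52771 + 16519
52771 = 3*16519 + 3214
16519 = 5*3214 + 449
3214 = 7*449 + 71
449 = 6*71 + 23
71 = 3*23 + 2
23 = 11*2 + 1
2 = 2*1 + 0
Since gcd(52771, 227603) = 1, back-substitute to write 1 as a combination:
1 = 23 − 11·2
1 = −11·71 + 34·23
1 = 34·449 − 215·71
1 = −215·3214 + 1539·449
1 = 1539·16519 − 7910·3214
1 = −7910·52771 + 25269·16519
1 = 25269·227603 − 108986·52771
So 52771·(-108986) ≡ 1 (mod 227603), and -108986 ≡ 118617 (mod 227603).

118617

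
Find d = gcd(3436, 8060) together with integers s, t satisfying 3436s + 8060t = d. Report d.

Apply Euclid's algorithm to 8060 and 3436:
8060 = 2×3436 + 1188
3436 = 2×1188 + 1060
1188 = 1×1060 + 128
1060 = 8×128 + 36
128 = 3×36 + 20
36 = 1×20 + 16
20 = 1×16 + 4
16 = 4×4 + 0
gcd(3436, 8060) = 4.
Back-substituting:
4 = 20 − 16
4 = −36 + 2·20
4 = 2·128 − 7·36
4 = −7·1060 + 58·128
4 = 58·1188 − 65·1060
4 = −65·3436 + 188·1188
4 = 188·8060 − 441·3436
So 4 = (188)·8060 + (-441)·3436.

4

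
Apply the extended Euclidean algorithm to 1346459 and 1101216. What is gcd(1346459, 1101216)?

1

Repeated division:
1346459 = 1·1101216 + 245243
1101216 = 4·245243 + 120244
245243 = 2·120244 + 4755
120244 = 25·4755 + 1369
4755 = 3·1369 + 648
1369 = 2·648 + 73
648 = 8·73 + 64
73 = 1·64 + 9
64 = 7·9 + 1
9 = 9·1 + 0
gcd(1346459, 1101216) = 1.
Back-substituting:
1 = 64 − 7·9
1 = −7·73 + 8·64
1 = 8·648 − 71·73
1 = −71·1369 + 150·648
1 = 150·4755 − 521·1369
1 = −521·120244 + 13175·4755
1 = 13175·245243 − 26871·120244
1 = −26871·1101216 + 120659·245243
1 = 120659·1346459 − 147530·1101216
So 1 = (120659)·1346459 + (-147530)·1101216.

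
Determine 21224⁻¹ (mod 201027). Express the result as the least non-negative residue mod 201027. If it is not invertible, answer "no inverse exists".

47330

Run Euclid on (201027, 21224):
201027 = 9·21224 + 10011
21224 = 2·10011 + 1202
10011 = 8·1202 + 395
1202 = 3·395 + 17
395 = 23·17 + 4
17 = 4·4 + 1
4 = 4·1 + 0
Since gcd(21224, 201027) = 1, back-substitute to write 1 as a combination:
1 = 17 − 4·4
1 = −4·395 + 93·17
1 = 93·1202 − 283·395
1 = −283·10011 + 2357·1202
1 = 2357·21224 − 4997·10011
1 = −4997·201027 + 47330·21224
So 21224·47330 ≡ 1 (mod 201027).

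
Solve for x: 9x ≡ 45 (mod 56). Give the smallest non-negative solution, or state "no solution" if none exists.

First find gcd(9, 56):
56 = 6×9 + 2
9 = 4×2 + 1
2 = 2×1 + 0
gcd = 1, so a unique solution mod 56 exists.
Back-substitute for the Bézout coefficients:
1 = 9 − 4·2
1 = −4·56 + 25·9
So 9·(25) ≡ 1 (mod 56), giving 9⁻¹ ≡ 25.
x ≡ 9⁻¹·45 ≡ 25·45 ≡ 5 (mod 56).

5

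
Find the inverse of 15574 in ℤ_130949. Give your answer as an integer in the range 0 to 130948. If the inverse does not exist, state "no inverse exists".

Euclidean algorithm on 130949, 15574:
130949 = 8*15574 + 6357
15574 = 2*6357 + 2860
6357 = 2*2860 + 637
2860 = 4*637 + 312
637 = 2*312 + 13
312 = 24*13 + 0
Since gcd = 13 > 1, 15574 is not a unit mod 130949.

no inverse exists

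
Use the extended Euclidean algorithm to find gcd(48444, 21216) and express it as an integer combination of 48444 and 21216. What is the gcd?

12

Euclidean algorithm:
48444 = 2·21216 + 6012
21216 = 3·6012 + 3180
6012 = 1·3180 + 2832
3180 = 1·2832 + 348
2832 = 8·348 + 48
348 = 7·48 + 12
48 = 4·12 + 0
gcd(48444, 21216) = 12.
Express as a combination:
12 = 348 − 7·48
12 = −7·2832 + 57·348
12 = 57·3180 − 64·2832
12 = −64·6012 + 121·3180
12 = 121·21216 − 427·6012
12 = −427·48444 + 975·21216
So 12 = (-427)·48444 + (975)·21216.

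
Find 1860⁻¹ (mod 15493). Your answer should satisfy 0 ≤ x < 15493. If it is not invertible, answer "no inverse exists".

gcd(15493, 1860) by repeated division:
15493 = 8*1860 + 613
1860 = 3*613 + 21
613 = 29*21 + 4
21 = 5*4 + 1
4 = 4*1 + 0
Since gcd(1860, 15493) = 1, back-substitute to write 1 as a combination:
1 = 21 − 5·4
1 = −5·613 + 146·21
1 = 146·1860 − 443·613
1 = −443·15493 + 3690·1860
So 1860·3690 ≡ 1 (mod 15493).

3690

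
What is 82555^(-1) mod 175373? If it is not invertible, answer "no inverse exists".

no inverse exists

Compute gcd(82555, 175373):
175373 = 2·82555 + 10263
82555 = 8·10263 + 451
10263 = 22·451 + 341
451 = 1·341 + 110
341 = 3·110 + 11
110 = 10·11 + 0
gcd(82555, 175373) = 11 ≠ 1, so 82555 has no multiplicative inverse modulo 175373.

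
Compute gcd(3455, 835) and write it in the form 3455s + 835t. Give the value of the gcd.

5

Euclidean algorithm:
3455 = 4×835 + 115
835 = 7×115 + 30
115 = 3×30 + 25
30 = 1×25 + 5
25 = 5×5 + 0
gcd(3455, 835) = 5.
Back-substituting:
5 = 30 − 25
5 = −115 + 4·30
5 = 4·835 − 29·115
5 = −29·3455 + 120·835
So 5 = (-29)·3455 + (120)·835.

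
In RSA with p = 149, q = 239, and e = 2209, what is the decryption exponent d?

20841

φ(n) = (p−1)(q−1) = 148·238 = 35224.
Need d with 2209·d ≡ 1 (mod 35224). Apply the extended Euclidean algorithm:
35224 = 15×2209 + 2089
2209 = 1×2089 + 120
2089 = 17×120 + 49
120 = 2×49 + 22
49 = 2×22 + 5
22 = 4×5 + 2
5 = 2×2 + 1
2 = 2×1 + 0
Back-substitute:
1 = 5 − 2·2
1 = −2·22 + 9·5
1 = 9·49 − 20·22
1 = −20·120 + 49·49
1 = 49·2089 − 853·120
1 = −853·2209 + 902·2089
1 = 902·35224 − 14383·2209
So 2209·(-14383) ≡ 1 (mod 35224), hence d ≡ -14383 ≡ 20841 (mod 35224).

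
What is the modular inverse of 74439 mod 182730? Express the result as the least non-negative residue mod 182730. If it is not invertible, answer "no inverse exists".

Compute gcd(74439, 182730):
182730 = 2·74439 + 33852
74439 = 2·33852 + 6735
33852 = 5·6735 + 177
6735 = 38·177 + 9
177 = 19·9 + 6
9 = 1·6 + 3
6 = 2·3 + 0
The gcd is 3, not 1, hence no inverse exists.

no inverse exists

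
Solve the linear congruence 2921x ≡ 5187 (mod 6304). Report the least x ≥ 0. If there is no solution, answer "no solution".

5995

First find gcd(2921, 6304):
6304 = 2×2921 + 462
2921 = 6×462 + 149
462 = 3×149 + 15
149 = 9×15 + 14
15 = 1×14 + 1
14 = 14×1 + 0
gcd = 1, so a unique solution mod 6304 exists.
Back-substitute for the Bézout coefficients:
1 = 15 − 14
1 = −149 + 10·15
1 = 10·462 − 31·149
1 = −31·2921 + 196·462
1 = 196·6304 − 423·2921
So 2921·(-423) ≡ 1 (mod 6304), giving 2921⁻¹ ≡ 5881.
x ≡ 2921⁻¹·5187 ≡ 5881·5187 ≡ 5995 (mod 6304).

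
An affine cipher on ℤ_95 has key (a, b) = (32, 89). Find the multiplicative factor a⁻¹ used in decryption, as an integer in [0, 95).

3

Run Euclid on (95, 32):
95 = 2*32 + 31
32 = 1*31 + 1
31 = 31*1 + 0
The gcd is 1. Working backward:
1 = 32 − 31
1 = −95 + 3·32
So 32·3 ≡ 1 (mod 95).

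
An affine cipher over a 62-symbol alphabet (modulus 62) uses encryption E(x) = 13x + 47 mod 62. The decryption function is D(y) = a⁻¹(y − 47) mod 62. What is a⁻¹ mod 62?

Extended Euclidean algorithm:
62 = 4×13 + 10
13 = 1×10 + 3
10 = 3×3 + 1
3 = 3×1 + 0
The gcd is 1. Working backward:
1 = 10 − 3·3
1 = −3·13 + 4·10
1 = 4·62 − 19·13
Hence 13⁻¹ ≡ -19 ≡ 43 (mod 62).

43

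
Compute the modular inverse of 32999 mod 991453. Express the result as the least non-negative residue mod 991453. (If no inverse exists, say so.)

Apply the Euclidean algorithm to 991453 and 32999:
991453 = 30·32999 + 1483
32999 = 22·1483 + 373
1483 = 3·373 + 364
373 = 1·364 + 9
364 = 40·9 + 4
9 = 2·4 + 1
4 = 4·1 + 0
gcd = 1, so the inverse exists. Back-substitute:
1 = 9 − 2·4
1 = −2·364 + 81·9
1 = 81·373 − 83·364
1 = −83·1483 + 330·373
1 = 330·32999 − 7343·1483
1 = −7343·991453 + 220620·32999
So 32999·220620 ≡ 1 (mod 991453).

220620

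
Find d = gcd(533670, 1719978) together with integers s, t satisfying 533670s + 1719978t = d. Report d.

6

Apply Euclid's algorithm to 1719978 and 533670:
1719978 = 3×533670 + 118968
533670 = 4×118968 + 57798
118968 = 2×57798 + 3372
57798 = 17×3372 + 474
3372 = 7×474 + 54
474 = 8×54 + 42
54 = 1×42 + 12
42 = 3×12 + 6
12 = 2×6 + 0
gcd(533670, 1719978) = 6.
Express as a combination:
6 = 42 − 3·12
6 = −3·54 + 4·42
6 = 4·474 − 35·54
6 = −35·3372 + 249·474
6 = 249·57798 − 4268·3372
6 = −4268·118968 + 8785·57798
6 = 8785·533670 − 39408·118968
6 = −39408·1719978 + 127009·533670
So 6 = (-39408)·1719978 + (127009)·533670.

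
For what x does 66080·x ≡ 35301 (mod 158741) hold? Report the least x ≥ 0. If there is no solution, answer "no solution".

First find gcd(66080, 158741):
158741 = 2*66080 + 26581
66080 = 2*26581 + 12918
26581 = 2*12918 + 745
12918 = 17*745 + 253
745 = 2*253 + 239
253 = 1*239 + 14
239 = 17*14 + 1
14 = 14*1 + 0
gcd = 1, so a unique solution mod 158741 exists.
Back-substitute for the Bézout coefficients:
1 = 239 − 17·14
1 = −17·253 + 18·239
1 = 18·745 − 53·253
1 = −53·12918 + 919·745
1 = 919·26581 − 1891·12918
1 = −1891·66080 + 4701·26581
1 = 4701·158741 − 11293·66080
So 66080·(-11293) ≡ 1 (mod 158741), giving 66080⁻¹ ≡ 147448.
x ≡ 66080⁻¹·35301 ≡ 147448·35301 ≡ 103199 (mod 158741).

103199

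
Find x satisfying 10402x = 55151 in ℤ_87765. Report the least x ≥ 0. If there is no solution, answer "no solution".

5363

First find gcd(10402, 87765):
87765 = 8×10402 + 4549
10402 = 2×4549 + 1304
4549 = 3×1304 + 637
1304 = 2×637 + 30
637 = 21×30 + 7
30 = 4×7 + 2
7 = 3×2 + 1
2 = 2×1 + 0
gcd = 1, so a unique solution mod 87765 exists.
Back-substitute for the Bézout coefficients:
1 = 7 − 3·2
1 = −3·30 + 13·7
1 = 13·637 − 276·30
1 = −276·1304 + 565·637
1 = 565·4549 − 1971·1304
1 = −1971·10402 + 4507·4549
1 = 4507·87765 − 38027·10402
So 10402·(-38027) ≡ 1 (mod 87765), giving 10402⁻¹ ≡ 49738.
x ≡ 10402⁻¹·55151 ≡ 49738·55151 ≡ 5363 (mod 87765).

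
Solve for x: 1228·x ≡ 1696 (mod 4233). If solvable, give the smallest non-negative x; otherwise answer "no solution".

2566

First find gcd(1228, 4233):
4233 = 3·1228 + 549
1228 = 2·549 + 130
549 = 4·130 + 29
130 = 4·29 + 14
29 = 2·14 + 1
14 = 14·1 + 0
gcd = 1, so a unique solution mod 4233 exists.
Back-substitute for the Bézout coefficients:
1 = 29 − 2·14
1 = −2·130 + 9·29
1 = 9·549 − 38·130
1 = −38·1228 + 85·549
1 = 85·4233 − 293·1228
So 1228·(-293) ≡ 1 (mod 4233), giving 1228⁻¹ ≡ 3940.
x ≡ 1228⁻¹·1696 ≡ 3940·1696 ≡ 2566 (mod 4233).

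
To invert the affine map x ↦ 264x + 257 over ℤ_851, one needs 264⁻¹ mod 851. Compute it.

274

Extended Euclidean algorithm:
851 = 3·264 + 59
264 = 4·59 + 28
59 = 2·28 + 3
28 = 9·3 + 1
3 = 3·1 + 0
Since gcd(264, 851) = 1, back-substitute to write 1 as a combination:
1 = 28 − 9·3
1 = −9·59 + 19·28
1 = 19·264 − 85·59
1 = −85·851 + 274·264
So 264·274 ≡ 1 (mod 851).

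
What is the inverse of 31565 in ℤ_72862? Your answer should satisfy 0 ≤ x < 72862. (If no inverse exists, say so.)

54931

Run Euclid on (72862, 31565):
72862 = 2*31565 + 9732
31565 = 3*9732 + 2369
9732 = 4*2369 + 256
2369 = 9*256 + 65
256 = 3*65 + 61
65 = 1*61 + 4
61 = 15*4 + 1
4 = 4*1 + 0
The gcd is 1. Working backward:
1 = 61 − 15·4
1 = −15·65 + 16·61
1 = 16·256 − 63·65
1 = −63·2369 + 583·256
1 = 583·9732 − 2395·2369
1 = −2395·31565 + 7768·9732
1 = 7768·72862 − 17931·31565
So 31565·(-17931) ≡ 1 (mod 72862), and -17931 ≡ 54931 (mod 72862).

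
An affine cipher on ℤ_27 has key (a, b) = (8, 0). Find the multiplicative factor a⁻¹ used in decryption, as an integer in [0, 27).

Extended Euclidean algorithm:
27 = 3·8 + 3
8 = 2·3 + 2
3 = 1·2 + 1
2 = 2·1 + 0
gcd = 1, so the inverse exists. Back-substitute:
1 = 3 − 2
1 = −8 + 3·3
1 = 3·27 − 10·8
Thus 8·(-10) ≡ 1 (mod 27); reducing, -10 mod 27 = 17.

17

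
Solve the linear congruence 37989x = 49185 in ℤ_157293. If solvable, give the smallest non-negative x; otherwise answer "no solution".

15996

First find gcd(37989, 157293):
157293 = 4*37989 + 5337
37989 = 7*5337 + 630
5337 = 8*630 + 297
630 = 2*297 + 36
297 = 8*36 + 9
36 = 4*9 + 0
gcd = 9 and 9 | 49185, so solutions exist. Divide through by 9: 4221x ≡ 5465 (mod 17477).
Now find 4221⁻¹ mod 17477:
17477 = 4·4221 + 593
4221 = 7·593 + 70
593 = 8·70 + 33
70 = 2·33 + 4
33 = 8·4 + 1
4 = 4·1 + 0
Back-substitute:
1 = 33 − 8·4
1 = −8·70 + 17·33
1 = 17·593 − 144·70
1 = −144·4221 + 1025·593
1 = 1025·17477 − 4244·4221
So 4221·(-4244) ≡ 1 (mod 17477), i.e. 4221⁻¹ ≡ 13233.
Then x ≡ 13233·5465 ≡ 15996 (mod 17477); the smallest non-negative solution is x = 15996.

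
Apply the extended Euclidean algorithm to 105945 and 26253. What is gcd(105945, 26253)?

Repeated division:
105945 = 4×26253 + 933
26253 = 28×933 + 129
933 = 7×129 + 30
129 = 4×30 + 9
30 = 3×9 + 3
9 = 3×3 + 0
gcd(105945, 26253) = 3.
Working backward:
3 = 30 − 3·9
3 = −3·129 + 13·30
3 = 13·933 − 94·129
3 = −94·26253 + 2645·933
3 = 2645·105945 − 10674·26253
So 3 = (2645)·105945 + (-10674)·26253.

3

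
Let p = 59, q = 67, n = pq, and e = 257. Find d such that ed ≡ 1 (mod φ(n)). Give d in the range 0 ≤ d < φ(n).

φ(n) = (p−1)(q−1) = 58·66 = 3828.
Need d with 257·d ≡ 1 (mod 3828). Apply the extended Euclidean algorithm:
3828 = 14·257 + 230
257 = 1·230 + 27
230 = 8·27 + 14
27 = 1·14 + 13
14 = 1·13 + 1
13 = 13·1 + 0
Back-substitute:
1 = 14 − 13
1 = −27 + 2·14
1 = 2·230 − 17·27
1 = −17·257 + 19·230
1 = 19·3828 − 283·257
So 257·(-283) ≡ 1 (mod 3828), hence d ≡ -283 ≡ 3545 (mod 3828).

3545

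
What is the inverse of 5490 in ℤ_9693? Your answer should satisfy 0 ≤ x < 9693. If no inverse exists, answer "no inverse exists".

Euclidean algorithm on 9693, 5490:
9693 = 1*5490 + 4203
5490 = 1*4203 + 1287
4203 = 3*1287 + 342
1287 = 3*342 + 261
342 = 1*261 + 81
261 = 3*81 + 18
81 = 4*18 + 9
18 = 2*9 + 0
The gcd is 9, not 1, hence no inverse exists.

no inverse exists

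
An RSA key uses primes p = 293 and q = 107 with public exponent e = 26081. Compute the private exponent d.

φ(n) = (p−1)(q−1) = 292·106 = 30952.
Need d with 26081·d ≡ 1 (mod 30952). Apply the extended Euclidean algorithm:
30952 = 1×26081 + 4871
26081 = 5×4871 + 1726
4871 = 2×1726 + 1419
1726 = 1×1419 + 307
1419 = 4×307 + 191
307 = 1×191 + 116
191 = 1×116 + 75
116 = 1×75 + 41
75 = 1×41 + 34
41 = 1×34 + 7
34 = 4×7 + 6
7 = 1×6 + 1
6 = 6×1 + 0
Back-substitute:
1 = 7 − 6
1 = −34 + 5·7
1 = 5·41 − 6·34
1 = −6·75 + 11·41
1 = 11·116 − 17·75
1 = −17·191 + 28·116
1 = 28·307 − 45·191
1 = −45·1419 + 208·307
1 = 208·1726 − 253·1419
1 = −253·4871 + 714·1726
1 = 714·26081 − 3823·4871
1 = −3823·30952 + 4537·26081
So 26081·4537 ≡ 1 (mod 30952), hence d = 4537.

4537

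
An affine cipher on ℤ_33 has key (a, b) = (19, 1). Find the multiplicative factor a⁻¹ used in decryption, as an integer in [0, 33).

Apply the Euclidean algorithm to 33 and 19:
33 = 1×19 + 14
19 = 1×14 + 5
14 = 2×5 + 4
5 = 1×4 + 1
4 = 4×1 + 0
The gcd is 1. Working backward:
1 = 5 − 4
1 = −14 + 3·5
1 = 3·19 − 4·14
1 = −4·33 + 7·19
So 19·7 ≡ 1 (mod 33).

7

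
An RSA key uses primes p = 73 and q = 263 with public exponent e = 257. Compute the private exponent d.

φ(n) = (p−1)(q−1) = 72·262 = 18864.
Need d with 257·d ≡ 1 (mod 18864). Apply the extended Euclidean algorithm:
18864 = 73×257 + 103
257 = 2×103 + 51
103 = 2×51 + 1
51 = 51×1 + 0
Back-substitute:
1 = 103 − 2·51
1 = −2·257 + 5·103
1 = 5·18864 − 367·257
So 257·(-367) ≡ 1 (mod 18864), hence d ≡ -367 ≡ 18497 (mod 18864).

18497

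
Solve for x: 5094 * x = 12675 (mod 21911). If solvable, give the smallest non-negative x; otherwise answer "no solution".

First find gcd(5094, 21911):
21911 = 4·5094 + 1535
5094 = 3·1535 + 489
1535 = 3·489 + 68
489 = 7·68 + 13
68 = 5·13 + 3
13 = 4·3 + 1
3 = 3·1 + 0
gcd = 1, so a unique solution mod 21911 exists.
Back-substitute for the Bézout coefficients:
1 = 13 − 4·3
1 = −4·68 + 21·13
1 = 21·489 − 151·68
1 = −151·1535 + 474·489
1 = 474·5094 − 1573·1535
1 = −1573·21911 + 6766·5094
So 5094·(6766) ≡ 1 (mod 21911), giving 5094⁻¹ ≡ 6766.
x ≡ 5094⁻¹·12675 ≡ 6766·12675 ≡ 21307 (mod 21911).

21307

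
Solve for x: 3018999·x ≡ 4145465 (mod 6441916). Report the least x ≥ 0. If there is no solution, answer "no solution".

5014227

First find gcd(3018999, 6441916):
6441916 = 2·3018999 + 403918
3018999 = 7·403918 + 191573
403918 = 2·191573 + 20772
191573 = 9·20772 + 4625
20772 = 4·4625 + 2272
4625 = 2·2272 + 81
2272 = 28·81 + 4
81 = 20·4 + 1
4 = 4·1 + 0
gcd = 1, so a unique solution mod 6441916 exists.
Back-substitute for the Bézout coefficients:
1 = 81 − 20·4
1 = −20·2272 + 561·81
1 = 561·4625 − 1142·2272
1 = −1142·20772 + 5129·4625
1 = 5129·191573 − 47303·20772
1 = −47303·403918 + 99735·191573
1 = 99735·3018999 − 745448·403918
1 = −745448·6441916 + 1590631·3018999
So 3018999·(1590631) ≡ 1 (mod 6441916), giving 3018999⁻¹ ≡ 1590631.
x ≡ 3018999⁻¹·4145465 ≡ 1590631·4145465 ≡ 5014227 (mod 6441916).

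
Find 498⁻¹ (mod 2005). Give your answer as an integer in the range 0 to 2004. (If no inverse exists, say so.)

Run Euclid on (2005, 498):
2005 = 4×498 + 13
498 = 38×13 + 4
13 = 3×4 + 1
4 = 4×1 + 0
gcd = 1, so the inverse exists. Back-substitute:
1 = 13 − 3·4
1 = −3·498 + 115·13
1 = 115·2005 − 463·498
Thus 498·(-463) ≡ 1 (mod 2005); reducing, -463 mod 2005 = 1542.

1542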